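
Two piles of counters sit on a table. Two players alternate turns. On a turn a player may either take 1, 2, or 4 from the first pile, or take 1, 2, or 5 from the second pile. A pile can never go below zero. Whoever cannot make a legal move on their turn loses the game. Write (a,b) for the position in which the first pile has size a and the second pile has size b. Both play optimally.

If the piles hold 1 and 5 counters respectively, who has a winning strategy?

Label each position W (a win for the player to move) or L (a loss). A position with no legal move is L; any other position is W exactly when some move reaches an L, and L when every move reaches a W.
No move ever increases a pile, so every position that can arise here has a ≤ 1 and b ≤ 5; it is enough to label the cells with 0 ≤ a ≤ 1 and 0 ≤ b ≤ 5.
Every move lowers a or b (never raises either), so fill the grid row by row in increasing a, and left to right within a row: each cell's successors are then already labelled.
      b=0  b=1  b=2  b=3  b=4  b=5
a=0:    L    W    W    L    W    W
a=1:    W    L    W    W    L    W
Cells with no legal move (terminal, hence L): (0,0).
The remaining L cells, each justified by listing all of its moves:
(0,3): moves to (0,2)(W), (0,1)(W); every one is W ⇒ L
(1,1): moves to (0,1)(W), (1,0)(W); every one is W ⇒ L
(1,4): moves to (0,4)(W), (1,3)(W), (1,2)(W); every one is W ⇒ L
Every other cell has at least one move into one of the L cells above, so it is W.
From (1,5) the player to move can move to (1,4), reaching an L position.

The first player wins.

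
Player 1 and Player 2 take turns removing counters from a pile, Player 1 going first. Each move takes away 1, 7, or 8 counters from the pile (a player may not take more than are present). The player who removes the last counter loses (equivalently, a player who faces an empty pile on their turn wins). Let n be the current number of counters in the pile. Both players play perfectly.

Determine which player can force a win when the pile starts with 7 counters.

Use the standard recursion: the mover wins at a terminal position; elsewhere, the mover wins exactly when some move hands the opponent an L position.
n=0: no move; the opponent has just taken the last counter and therefore loses → W
n=1: the only move is to 0(W), a W ⇒ L
n=2: can move to 1, which is L ⇒ W
n=3: the only move is to 2(W), a W ⇒ L
n=4: can move to 3, which is L ⇒ W
n=5: the only move is to 4(W), a W ⇒ L
n=6: can move to 5, which is L ⇒ W
n=7: moves to 6(W), 0(W); every one is W ⇒ L
The starting position 7 is L: whatever Player 1 does, the opponent receives a W position.

Player 2 wins.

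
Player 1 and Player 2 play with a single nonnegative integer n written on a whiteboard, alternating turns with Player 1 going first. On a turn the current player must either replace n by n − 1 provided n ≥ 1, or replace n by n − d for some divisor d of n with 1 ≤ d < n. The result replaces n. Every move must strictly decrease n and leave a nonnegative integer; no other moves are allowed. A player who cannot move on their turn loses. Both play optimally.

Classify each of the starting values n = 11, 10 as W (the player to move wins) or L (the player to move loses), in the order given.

11: L, 10: W

Positions with no move are L. A position that does have a move is losing for the player to move precisely when every available move leads to a winning position for the opponent. Fill in the labels:
n=0: no move → L
n=1: W (go to 0, an L position)
n=2: L (sole option 1(W) is W)
n=3: W (go to 2, an L position)
n=4: W (go to 2, an L position)
n=5: L (sole option 4(W) is W)
n=6: W (go to 5, an L position)
n=7: L (sole option 6(W) is W)
n=8: W (go to 7, an L position)
n=9: L (options 6(W), 8(W) are all W)
n=10: W (go to 5, an L position)
n=11: L (sole option 10(W) is W)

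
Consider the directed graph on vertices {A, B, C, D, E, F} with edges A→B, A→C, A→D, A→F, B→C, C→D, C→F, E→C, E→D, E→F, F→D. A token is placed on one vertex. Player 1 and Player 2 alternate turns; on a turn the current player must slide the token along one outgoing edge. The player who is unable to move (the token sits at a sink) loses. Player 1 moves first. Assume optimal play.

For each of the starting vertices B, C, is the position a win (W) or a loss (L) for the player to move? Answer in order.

Build the W/L table. Terminal = L. A non-terminal position is W if it has a move to some L; otherwise it is L.
Every edge goes from a vertex to one that appears earlier in the order D, F, C, E, B, A, so processing vertices in that order labels each vertex after all of its successors.
D: no outgoing edge → L
F: can move to D, which is L ⇒ W
C: can move to D, which is L ⇒ W
E: can move to D, which is L ⇒ W
B: the only move is to C(W), a W ⇒ L
A: can move to B, which is L ⇒ W

B: L, C: W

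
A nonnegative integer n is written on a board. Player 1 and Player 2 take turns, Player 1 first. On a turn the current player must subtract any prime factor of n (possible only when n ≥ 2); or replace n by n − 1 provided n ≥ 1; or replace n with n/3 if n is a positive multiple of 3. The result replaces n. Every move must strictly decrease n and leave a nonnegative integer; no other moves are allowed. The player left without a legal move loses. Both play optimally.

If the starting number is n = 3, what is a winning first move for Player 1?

Classify positions by backward induction: terminal positions (no move available) are L. From any other position, the mover wins iff some move reaches an L.
n=0: no move → L
n=1: reaches L-position 0 → W
n=2: reaches L-position 0 → W
n=3: reaches L-position 0 → W
From 3, the L positions reachable in one move are: 0.

Move to 0.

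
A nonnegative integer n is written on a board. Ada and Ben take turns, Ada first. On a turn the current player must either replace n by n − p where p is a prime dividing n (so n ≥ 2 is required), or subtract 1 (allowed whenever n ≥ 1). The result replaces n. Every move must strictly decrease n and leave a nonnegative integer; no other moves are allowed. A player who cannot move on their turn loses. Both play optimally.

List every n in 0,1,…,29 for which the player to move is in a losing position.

Classify positions by backward induction: terminal positions (no move available) are L. From any other position, the mover wins iff some move reaches an L.
n=0: no move → L
n=1: →0(L), so W
n=2: →0(L), so W
n=3: →0(L), so W
n=4: →2(W), 3(W) — all W, so L
n=5: →0(L), so W
n=6: →4(L), so W
n=7: →0(L), so W
n=8: →6(W), 7(W) — all W, so L
n=9: →8(L), so W
n=10: →8(L), so W
n=11: →0(L), so W
n=12: →9(W), 10(W), 11(W) — all W, so L
n=13: →0(L), so W
n=14: →12(L), so W
n=15: →12(L), so W
n=16: →14(W), 15(W) — all W, so L
n=17: →0(L), so W
n=18: →16(L), so W
n=19: →0(L), so W
n=20: →15(W), 18(W), 19(W) — all W, so L
n=21: →20(L), so W
n=22: →20(L), so W
n=23: →0(L), so W
n=24: →21(W), 22(W), 23(W) — all W, so L
n=25: →20(L), so W
n=26: →24(L), so W
n=27: →24(L), so W
n=28: →21(W), 26(W), 27(W) — all W, so L
n=29: →0(L), so W
Reading off the rows marked L gives the requested list; there are 8 such values of n.

0, 4, 8, 12, 16, 20, 24, 28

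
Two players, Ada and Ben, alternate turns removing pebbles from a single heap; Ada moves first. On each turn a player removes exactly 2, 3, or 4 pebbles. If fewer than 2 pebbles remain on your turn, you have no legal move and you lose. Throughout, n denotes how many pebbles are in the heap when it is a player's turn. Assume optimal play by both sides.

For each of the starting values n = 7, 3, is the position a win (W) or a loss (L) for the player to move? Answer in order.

7: L, 3: W

Label each position W (a win for the player to move) or L (a loss). A position with no legal move is L; any other position is W exactly when some move reaches an L, and L when every move reaches a W.
n=0: no move → L
n=1: no move → L
n=2: reaches L-position 0 → W
n=3: reaches L-position 1 → W
n=4: reaches L-position 1 → W
n=5: reaches L-position 1 → W
n=6: only reaches 4(W), 3(W), 2(W), all W → L
n=7: only reaches 5(W), 4(W), 3(W), all W → L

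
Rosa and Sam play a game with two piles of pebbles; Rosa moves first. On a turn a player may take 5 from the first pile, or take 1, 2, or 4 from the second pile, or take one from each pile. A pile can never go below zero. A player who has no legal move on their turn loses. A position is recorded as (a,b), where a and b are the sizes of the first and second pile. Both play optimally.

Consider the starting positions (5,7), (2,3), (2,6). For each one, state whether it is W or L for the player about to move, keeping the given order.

Build the W/L table. Terminal = L. A non-terminal position is W if it has a move to some L; otherwise it is L.
No move ever increases a pile, so every position that can arise here has a ≤ 5 and b ≤ 7; it is enough to label the cells with 0 ≤ a ≤ 5 and 0 ≤ b ≤ 7.
Every move lowers a or b (never raises either), so fill the grid row by row in increasing a, and left to right within a row: each cell's successors are then already labelled.
      b=0  b=1  b=2  b=3  b=4  b=5  b=6  b=7
a=0:    L    W    W    L    W    W    L    W
a=1:    L    W    W    L    W    W    L    W
a=2:    L    W    W    L    W    W    L    W
a=3:    L    W    W    L    W    W    L    W
a=4:    L    W    W    L    W    W    L    W
a=5:    W    W    L    W    W    L    W    W
Cells with no legal move (terminal, hence L): (0,0), (1,0), (2,0), (3,0), (4,0).
The remaining L cells, each justified by listing all of its moves:
(0,3): only reaches (0,2)(W), (0,1)(W), all W → L
(0,6): only reaches (0,5)(W), (0,4)(W), (0,2)(W), all W → L
(1,3): only reaches (1,2)(W), (1,1)(W), (0,2)(W), all W → L
(1,6): only reaches (1,5)(W), (1,4)(W), (1,2)(W), (0,5)(W), all W → L
(2,3): only reaches (2,2)(W), (2,1)(W), (1,2)(W), all W → L
(2,6): only reaches (2,5)(W), (2,4)(W), (2,2)(W), (1,5)(W), all W → L
(3,3): only reaches (3,2)(W), (3,1)(W), (2,2)(W), all W → L
(3,6): only reaches (3,5)(W), (3,4)(W), (3,2)(W), (2,5)(W), all W → L
(4,3): only reaches (4,2)(W), (4,1)(W), (3,2)(W), all W → L
(4,6): only reaches (4,5)(W), (4,4)(W), (4,2)(W), (3,5)(W), all W → L
(5,2): only reaches (0,2)(W), (5,1)(W), (5,0)(W), (4,1)(W), all W → L
(5,5): only reaches (0,5)(W), (5,4)(W), (5,3)(W), (5,1)(W), (4,4)(W), all W → L
Every other cell has at least one move into one of the L cells above, so it is W.
(5,7): the move to (5,5) reaches an L cell, so W
(2,3): one of the L cells justified above, so L
(2,6): one of the L cells justified above, so L

(5,7): W, (2,3): L, (2,6): L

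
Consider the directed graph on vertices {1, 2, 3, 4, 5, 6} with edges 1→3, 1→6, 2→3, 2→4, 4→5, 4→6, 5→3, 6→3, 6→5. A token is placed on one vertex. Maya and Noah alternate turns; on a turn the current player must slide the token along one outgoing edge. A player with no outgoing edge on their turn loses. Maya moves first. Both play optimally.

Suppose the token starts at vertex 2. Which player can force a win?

Maya wins.

Compute win/loss labels from the base case upward. A position with no move is L. Any other position is W if it can reach an L in one move, else L.
Every edge goes from a vertex to one that appears earlier in the order 3, 5, 6, 4, 2, 1, so processing vertices in that order labels each vertex after all of its successors.
3: no outgoing edge → L
5: W (go to 3, an L position)
6: W (go to 3, an L position)
4: L (options 6(W), 5(W) are all W)
2: W (go to 4, an L position)
1: W (go to 3, an L position)
From 2 Maya can move to 4, reaching an L position.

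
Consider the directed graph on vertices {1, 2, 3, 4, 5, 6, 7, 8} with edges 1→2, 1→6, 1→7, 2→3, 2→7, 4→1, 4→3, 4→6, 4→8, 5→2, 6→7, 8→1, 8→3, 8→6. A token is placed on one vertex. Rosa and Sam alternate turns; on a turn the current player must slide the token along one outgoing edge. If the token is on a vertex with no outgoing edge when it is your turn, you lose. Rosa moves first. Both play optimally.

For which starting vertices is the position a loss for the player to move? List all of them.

3, 5, 7

Work bottom-up. With no move the player to move loses. Otherwise the position is W if at least one move leads to an L position for the opponent, and L if every move leads to a W.
Every edge goes from a vertex to one that appears earlier in the order 3, 7, 2, 6, 1, 8, 4, 5, so processing vertices in that order labels each vertex after all of its successors.
3: no outgoing edge → L
7: no outgoing edge → L
2: reaches L-position 7 → W
6: reaches L-position 7 → W
1: reaches L-position 7 → W
8: reaches L-position 3 → W
4: reaches L-position 3 → W
5: only reaches 2(W), which is W → L
Reading off the rows marked L gives the requested list; there are 3 such vertices.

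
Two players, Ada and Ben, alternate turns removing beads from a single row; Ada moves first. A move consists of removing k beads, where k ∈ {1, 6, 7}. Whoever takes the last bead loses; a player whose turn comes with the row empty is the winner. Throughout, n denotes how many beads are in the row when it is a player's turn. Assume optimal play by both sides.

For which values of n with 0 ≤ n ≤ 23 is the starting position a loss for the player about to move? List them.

Label each position W (a win for the player to move) or L (a loss). A position with no legal move is W; any other position is W exactly when some move reaches an L, and L when every move reaches a W.
n=0: no move; the opponent has just taken the last bead and therefore loses → W
n=1: only reaches 0(W), which is W → L
n=2: reaches L-position 1 → W
n=3: only reaches 2(W), which is W → L
n=4: reaches L-position 3 → W
n=5: only reaches 4(W), which is W → L
n=6: reaches L-position 5 → W
n=7: reaches L-position 1 → W
n=8: reaches L-position 1 → W
n=9: reaches L-position 3 → W
n=10: reaches L-position 3 → W
n=11: reaches L-position 5 → W
n=12: reaches L-position 5 → W
n=13: only reaches 12(W), 7(W), 6(W), all W → L
n=14: reaches L-position 13 → W
n=15: only reaches 14(W), 9(W), 8(W), all W → L
n=16: reaches L-position 15 → W
n=17: only reaches 16(W), 11(W), 10(W), all W → L
n=18: reaches L-position 17 → W
n=19: reaches L-position 13 → W
n=20: reaches L-position 13 → W
n=21: reaches L-position 15 → W
n=22: reaches L-position 15 → W
n=23: reaches L-position 17 → W
The losing starting values of n are exactly the entries labelled L in this table (6 of them).

1, 3, 5, 13, 15, 17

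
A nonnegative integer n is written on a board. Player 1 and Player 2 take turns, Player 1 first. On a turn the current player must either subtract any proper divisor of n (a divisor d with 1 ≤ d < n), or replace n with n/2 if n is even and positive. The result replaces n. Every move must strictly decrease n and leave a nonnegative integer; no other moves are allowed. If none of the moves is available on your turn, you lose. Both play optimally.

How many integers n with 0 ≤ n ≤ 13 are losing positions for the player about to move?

8

Work bottom-up. With no move the player to move loses. Otherwise the position is W if at least one move leads to an L position for the opponent, and L if every move leads to a W.
n=0: no move → L
n=1: no move → L
n=2: →1(L), so W
n=3: →2(W) only, which is W, so L
n=4: →3(L), so W
n=5: →4(W) only, which is W, so L
n=6: →3(L), so W
n=7: →6(W) only, which is W, so L
n=8: →7(L), so W
n=9: →6(W), 8(W) — all W, so L
n=10: →5(L), so W
n=11: →10(W) only, which is W, so L
n=12: →9(L), so W
n=13: →12(W) only, which is W, so L
L entries with 0 ≤ n ≤ 13: n = 0, 1, 3, 5, 7, 9, 11, 13; that makes 8.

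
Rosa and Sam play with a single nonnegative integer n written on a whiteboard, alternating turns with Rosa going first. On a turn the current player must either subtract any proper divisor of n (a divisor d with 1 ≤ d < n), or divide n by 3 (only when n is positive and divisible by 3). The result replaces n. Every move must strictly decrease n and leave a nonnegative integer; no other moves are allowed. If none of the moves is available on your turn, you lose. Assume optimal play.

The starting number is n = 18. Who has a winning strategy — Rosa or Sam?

Rosa wins.

Label each position W (a win for the player to move) or L (a loss). A position with no legal move is L; any other position is W exactly when some move reaches an L, and L when every move reaches a W.
n=0: no move → L
n=1: no move → L
n=2: reaches L-position 1 → W
n=3: reaches L-position 1 → W
n=4: only reaches 2(W), 3(W), all W → L
n=5: reaches L-position 4 → W
n=6: reaches L-position 4 → W
n=7: only reaches 6(W), which is W → L
n=8: reaches L-position 4 → W
n=9: only reaches 3(W), 6(W), 8(W), all W → L
n=10: reaches L-position 9 → W
n=11: only reaches 10(W), which is W → L
n=12: reaches L-position 4 → W
n=13: only reaches 12(W), which is W → L
n=14: reaches L-position 7 → W
n=15: only reaches 5(W), 10(W), 12(W), 14(W), all W → L
n=16: reaches L-position 15 → W
n=17: only reaches 16(W), which is W → L
n=18: reaches L-position 9 → W
From 18 Rosa can move to 9, reaching an L position.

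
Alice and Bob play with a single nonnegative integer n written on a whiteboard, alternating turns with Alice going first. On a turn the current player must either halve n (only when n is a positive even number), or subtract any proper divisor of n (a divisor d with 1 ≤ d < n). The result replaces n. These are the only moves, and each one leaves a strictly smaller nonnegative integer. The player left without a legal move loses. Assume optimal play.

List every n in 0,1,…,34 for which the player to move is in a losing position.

Positions with no move are L. A position that does have a move is losing for the player to move precisely when every available move leads to a winning position for the opponent. Fill in the labels:
n=0: no move → L
n=1: no move → L
n=2: W (go to 1, an L position)
n=3: L (sole option 2(W) is W)
n=4: W (go to 3, an L position)
n=5: L (sole option 4(W) is W)
n=6: W (go to 3, an L position)
n=7: L (sole option 6(W) is W)
n=8: W (go to 7, an L position)
n=9: L (options 6(W), 8(W) are all W)
n=10: W (go to 5, an L position)
n=11: L (sole option 10(W) is W)
n=12: W (go to 9, an L position)
n=13: L (sole option 12(W) is W)
n=14: W (go to 7, an L position)
n=15: L (options 10(W), 12(W), 14(W) are all W)
n=16: W (go to 15, an L position)
n=17: L (sole option 16(W) is W)
n=18: W (go to 9, an L position)
n=19: L (sole option 18(W) is W)
n=20: W (go to 15, an L position)
n=21: L (options 14(W), 18(W), 20(W) are all W)
n=22: W (go to 11, an L position)
n=23: L (sole option 22(W) is W)
n=24: W (go to 21, an L position)
n=25: L (options 20(W), 24(W) are all W)
n=26: W (go to 13, an L position)
n=27: L (options 18(W), 24(W), 26(W) are all W)
n=28: W (go to 21, an L position)
n=29: L (sole option 28(W) is W)
n=30: W (go to 15, an L position)
n=31: L (sole option 30(W) is W)
n=32: W (go to 31, an L position)
n=33: L (options 22(W), 30(W), 32(W) are all W)
n=34: W (go to 17, an L position)
Reading off the rows marked L gives the requested list; there are 18 such values of n.

0, 1, 3, 5, 7, 9, 11, 13, 15, 17, 19, 21, 23, 25, 27, 29, 31, 33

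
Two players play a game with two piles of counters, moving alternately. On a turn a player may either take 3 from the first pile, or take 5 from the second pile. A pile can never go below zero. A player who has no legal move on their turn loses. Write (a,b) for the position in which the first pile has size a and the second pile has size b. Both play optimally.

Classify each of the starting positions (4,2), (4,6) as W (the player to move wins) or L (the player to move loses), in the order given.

Classify positions by backward induction: terminal positions (no move available) are L. From any other position, the mover wins iff some move reaches an L.
No move ever increases a pile, so every position that can arise here has a ≤ 4 and b ≤ 6; it is enough to label the cells with 0 ≤ a ≤ 4 and 0 ≤ b ≤ 6.
Every move lowers a or b (never raises either), so fill the grid row by row in increasing a, and left to right within a row: each cell's successors are then already labelled.
      b=0  b=1  b=2  b=3  b=4  b=5  b=6
a=0:    L    L    L    L    L    W    W
a=1:    L    L    L    L    L    W    W
a=2:    L    L    L    L    L    W    W
a=3:    W    W    W    W    W    L    L
a=4:    W    W    W    W    W    L    L
Cells with no legal move (terminal, hence L): (0,0), (0,1), (0,2), (0,3), (0,4), (1,0), (1,1), (1,2), (1,3), (1,4), (2,0), (2,1), (2,2), (2,3), (2,4).
The remaining L cells, each justified by listing all of its moves:
(3,5): →(0,5)(W), (3,0)(W) — all W, so L
(3,6): →(0,6)(W), (3,1)(W) — all W, so L
(4,5): →(1,5)(W), (4,0)(W) — all W, so L
(4,6): →(1,6)(W), (4,1)(W) — all W, so L
Every other cell has at least one move into one of the L cells above, so it is W.
(4,2): the move to (1,2) reaches an L cell, so W
(4,6): one of the L cells justified above, so L

(4,2): W, (4,6): L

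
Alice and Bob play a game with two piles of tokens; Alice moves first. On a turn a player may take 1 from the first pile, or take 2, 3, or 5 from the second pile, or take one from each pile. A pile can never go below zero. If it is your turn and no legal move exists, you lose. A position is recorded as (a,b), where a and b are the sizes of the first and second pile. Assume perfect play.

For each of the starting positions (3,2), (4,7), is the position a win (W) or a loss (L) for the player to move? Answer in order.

Label each position W (a win for the player to move) or L (a loss). A position with no legal move is L; any other position is W exactly when some move reaches an L, and L when every move reaches a W.
No move ever increases a pile, so every position that can arise here has a ≤ 4 and b ≤ 7; it is enough to label the cells with 0 ≤ a ≤ 4 and 0 ≤ b ≤ 7.
Every move lowers a or b (never raises either), so fill the grid row by row in increasing a, and left to right within a row: each cell's successors are then already labelled.
      b=0  b=1  b=2  b=3  b=4  b=5  b=6  b=7
a=0:    L    L    W    W    W    W    W    L
a=1:    W    W    W    L    L    W    W    W
a=2:    L    L    W    W    W    W    W    L
a=3:    W    W    W    L    L    W    W    W
a=4:    L    L    W    W    W    W    W    L
Cells with no legal move (terminal, hence L): (0,0), (0,1).
The remaining L cells, each justified by listing all of its moves:
(0,7): only reaches (0,5)(W), (0,4)(W), (0,2)(W), all W → L
(1,3): only reaches (0,3)(W), (1,1)(W), (1,0)(W), (0,2)(W), all W → L
(1,4): only reaches (0,4)(W), (1,2)(W), (1,1)(W), (0,3)(W), all W → L
(2,0): only reaches (1,0)(W), which is W → L
(2,1): only reaches (1,1)(W), (1,0)(W), all W → L
(2,7): only reaches (1,7)(W), (2,5)(W), (2,4)(W), (2,2)(W), (1,6)(W), all W → L
(3,3): only reaches (2,3)(W), (3,1)(W), (3,0)(W), (2,2)(W), all W → L
(3,4): only reaches (2,4)(W), (3,2)(W), (3,1)(W), (2,3)(W), all W → L
(4,0): only reaches (3,0)(W), which is W → L
(4,1): only reaches (3,1)(W), (3,0)(W), all W → L
(4,7): only reaches (3,7)(W), (4,5)(W), (4,4)(W), (4,2)(W), (3,6)(W), all W → L
Every other cell has at least one move into one of the L cells above, so it is W.
(3,2): the move to (2,1) reaches an L cell, so W
(4,7): one of the L cells justified above, so L

(3,2): W, (4,7): L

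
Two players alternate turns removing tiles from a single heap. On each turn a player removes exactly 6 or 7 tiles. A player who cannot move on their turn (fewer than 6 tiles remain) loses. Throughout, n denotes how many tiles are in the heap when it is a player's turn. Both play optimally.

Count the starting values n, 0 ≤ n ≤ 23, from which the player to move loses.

Classify positions by backward induction: terminal positions (no move available) are L. From any other position, the mover wins iff some move reaches an L.
n=0: no move → L
n=1: no move → L
n=2: no move → L
n=3: no move → L
n=4: no move → L
n=5: no move → L
n=6: →0(L), so W
n=7: →1(L), so W
n=8: →2(L), so W
n=9: →3(L), so W
n=10: →4(L), so W
n=11: →5(L), so W
n=12: →5(L), so W
n=13: →7(W), 6(W) — all W, so L
n=14: →8(W), 7(W) — all W, so L
n=15: →9(W), 8(W) — all W, so L
n=16: →10(W), 9(W) — all W, so L
n=17: →11(W), 10(W) — all W, so L
n=18: →12(W), 11(W) — all W, so L
n=19: →13(L), so W
n=20: →14(L), so W
n=21: →15(L), so W
n=22: →16(L), so W
n=23: →17(L), so W
L entries with 0 ≤ n ≤ 23: n = 0, 1, 2, 3, 4, 5, 13, 14, 15, 16, 17, 18; that makes 12.

12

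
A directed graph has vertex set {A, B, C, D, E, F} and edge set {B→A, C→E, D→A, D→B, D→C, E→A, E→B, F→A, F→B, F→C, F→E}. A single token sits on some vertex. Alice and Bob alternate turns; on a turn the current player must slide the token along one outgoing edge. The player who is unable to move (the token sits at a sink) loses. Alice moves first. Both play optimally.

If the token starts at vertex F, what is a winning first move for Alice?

Move to C.

Classify positions by backward induction: terminal positions (no move available) are L. From any other position, the mover wins iff some move reaches an L.
Every edge goes from a vertex to one that appears earlier in the order A, B, E, C, D, F, so processing vertices in that order labels each vertex after all of its successors.
A: no outgoing edge → L
B: reaches L-position A → W
E: reaches L-position A → W
C: only reaches E(W), which is W → L
D: reaches L-position C → W
F: reaches L-position C → W
From F, the L positions reachable in one move are: C, A. Any move reaching one of these is winning.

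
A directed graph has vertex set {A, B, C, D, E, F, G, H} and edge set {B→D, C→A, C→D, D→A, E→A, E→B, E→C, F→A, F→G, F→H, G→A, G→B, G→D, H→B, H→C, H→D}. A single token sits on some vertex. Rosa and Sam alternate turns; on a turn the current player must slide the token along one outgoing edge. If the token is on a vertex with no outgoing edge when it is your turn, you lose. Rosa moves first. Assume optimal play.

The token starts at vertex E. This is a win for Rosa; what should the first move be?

Move to B.

Use the standard recursion: the mover loses at a terminal position; elsewhere, the mover wins exactly when some move hands the opponent an L position.
Every edge goes from a vertex to one that appears earlier in the order A, D, C, B, H, G, F, E, so processing vertices in that order labels each vertex after all of its successors.
A: no outgoing edge → L
D: W (go to A, an L position)
C: W (go to A, an L position)
B: L (sole option D(W) is W)
H: W (go to B, an L position)
G: W (go to B, an L position)
F: W (go to A, an L position)
E: W (go to B, an L position)
From E, the L positions reachable in one move are: B, A. Any move reaching one of these is winning.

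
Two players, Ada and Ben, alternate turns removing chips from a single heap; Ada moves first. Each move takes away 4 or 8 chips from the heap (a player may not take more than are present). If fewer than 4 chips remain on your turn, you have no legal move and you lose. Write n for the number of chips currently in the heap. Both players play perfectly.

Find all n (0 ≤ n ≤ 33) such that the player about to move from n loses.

Label each position W (a win for the player to move) or L (a loss). A position with no legal move is L; any other position is W exactly when some move reaches an L, and L when every move reaches a W.
n=0: no move → L
n=1: no move → L
n=2: no move → L
n=3: no move → L
n=4: reaches L-position 0 → W
n=5: reaches L-position 1 → W
n=6: reaches L-position 2 → W
n=7: reaches L-position 3 → W
n=8: reaches L-position 0 → W
n=9: reaches L-position 1 → W
n=10: reaches L-position 2 → W
n=11: reaches L-position 3 → W
n=12: only reaches 8(W), 4(W), all W → L
n=13: only reaches 9(W), 5(W), all W → L
n=14: only reaches 10(W), 6(W), all W → L
n=15: only reaches 11(W), 7(W), all W → L
n=16: reaches L-position 12 → W
n=17: reaches L-position 13 → W
n=18: reaches L-position 14 → W
n=19: reaches L-position 15 → W
n=20: reaches L-position 12 → W
n=21: reaches L-position 13 → W
n=22: reaches L-position 14 → W
n=23: reaches L-position 15 → W
n=24: only reaches 20(W), 16(W), all W → L
n=25: only reaches 21(W), 17(W), all W → L
n=26: only reaches 22(W), 18(W), all W → L
n=27: only reaches 23(W), 19(W), all W → L
n=28: reaches L-position 24 → W
n=29: reaches L-position 25 → W
n=30: reaches L-position 26 → W
n=31: reaches L-position 27 → W
n=32: reaches L-position 24 → W
n=33: reaches L-position 25 → W
Reading off the rows marked L gives the requested list; there are 12 such values of n.

0, 1, 2, 3, 12, 13, 14, 15, 24, 25, 26, 27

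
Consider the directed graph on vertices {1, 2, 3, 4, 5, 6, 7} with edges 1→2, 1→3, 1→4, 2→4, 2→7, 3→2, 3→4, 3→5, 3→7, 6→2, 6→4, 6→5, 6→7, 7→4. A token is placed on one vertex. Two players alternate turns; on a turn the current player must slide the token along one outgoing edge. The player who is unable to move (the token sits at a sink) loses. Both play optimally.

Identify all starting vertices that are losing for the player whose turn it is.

Use the standard recursion: the mover loses at a terminal position; elsewhere, the mover wins exactly when some move hands the opponent an L position.
Every edge goes from a vertex to one that appears earlier in the order 5, 4, 7, 2, 6, 3, 1, so processing vertices in that order labels each vertex after all of its successors.
5: no outgoing edge → L
4: no outgoing edge → L
7: →4(L), so W
2: →4(L), so W
6: →4(L), so W
3: →4(L), so W
1: →4(L), so W
Reading off the rows marked L gives the requested list; there are 2 such vertices.

4, 5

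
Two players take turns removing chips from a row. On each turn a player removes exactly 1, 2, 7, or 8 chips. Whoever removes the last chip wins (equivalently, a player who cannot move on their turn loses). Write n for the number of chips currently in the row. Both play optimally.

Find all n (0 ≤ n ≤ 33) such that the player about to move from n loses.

Compute win/loss labels from the base case upward. A position with no move is L. Any other position is W if it can reach an L in one move, else L.
n=0: no move → L
n=1: →0(L), so W
n=2: →0(L), so W
n=3: →2(W), 1(W) — all W, so L
n=4: →3(L), so W
n=5: →3(L), so W
n=6: →5(W), 4(W) — all W, so L
n=7: →6(L), so W
n=8: →6(L), so W
n=9: →8(W), 7(W), 2(W), 1(W) — all W, so L
n=10: →9(L), so W
n=11: →9(L), so W
n=12: →11(W), 10(W), 5(W), 4(W) — all W, so L
n=13: →12(L), so W
n=14: →12(L), so W
n=15: →14(W), 13(W), 8(W), 7(W) — all W, so L
n=16: →15(L), so W
n=17: →15(L), so W
n=18: →17(W), 16(W), 11(W), 10(W) — all W, so L
n=19: →18(L), so W
n=20: →18(L), so W
n=21: →20(W), 19(W), 14(W), 13(W) — all W, so L
n=22: →21(L), so W
n=23: →21(L), so W
n=24: →23(W), 22(W), 17(W), 16(W) — all W, so L
n=25: →24(L), so W
n=26: →24(L), so W
n=27: →26(W), 25(W), 20(W), 19(W) — all W, so L
n=28: →27(L), so W
n=29: →27(L), so W
n=30: →29(W), 28(W), 23(W), 22(W) — all W, so L
n=31: →30(L), so W
n=32: →30(L), so W
n=33: →32(W), 31(W), 26(W), 25(W) — all W, so L
The losing starting values of n are exactly the entries labelled L in this table (12 of them).

0, 3, 6, 9, 12, 15, 18, 21, 24, 27, 30, 33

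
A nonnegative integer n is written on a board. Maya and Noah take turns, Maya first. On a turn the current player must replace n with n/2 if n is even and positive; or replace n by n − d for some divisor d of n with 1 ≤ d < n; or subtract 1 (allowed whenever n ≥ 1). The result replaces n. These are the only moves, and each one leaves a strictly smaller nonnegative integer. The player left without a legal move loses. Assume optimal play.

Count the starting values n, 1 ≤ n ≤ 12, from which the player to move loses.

5

Compute win/loss labels from the base case upward. A position with no move is L. Any other position is W if it can reach an L in one move, else L.
n=0: no move → L
n=1: can move to 0, which is L ⇒ W
n=2: the only move is to 1(W), a W ⇒ L
n=3: can move to 2, which is L ⇒ W
n=4: can move to 2, which is L ⇒ W
n=5: the only move is to 4(W), a W ⇒ L
n=6: can move to 5, which is L ⇒ W
n=7: the only move is to 6(W), a W ⇒ L
n=8: can move to 7, which is L ⇒ W
n=9: moves to 6(W), 8(W); every one is W ⇒ L
n=10: can move to 5, which is L ⇒ W
n=11: the only move is to 10(W), a W ⇒ L
n=12: can move to 9, which is L ⇒ W
L entries with 1 ≤ n ≤ 12 (n=0 is outside the asked range and is not counted): n = 2, 5, 7, 9, 11; that makes 5.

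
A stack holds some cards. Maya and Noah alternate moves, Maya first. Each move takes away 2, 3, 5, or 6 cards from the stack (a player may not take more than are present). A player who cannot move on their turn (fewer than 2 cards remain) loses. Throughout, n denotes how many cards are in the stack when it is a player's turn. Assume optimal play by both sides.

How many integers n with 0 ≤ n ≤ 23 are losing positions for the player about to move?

6

Compute win/loss labels from the base case upward. A position with no move is L. Any other position is W if it can reach an L in one move, else L.
n=0: no move → L
n=1: no move → L
n=2: reaches L-position 0 → W
n=3: reaches L-position 1 → W
n=4: reaches L-position 1 → W
n=5: reaches L-position 0 → W
n=6: reaches L-position 1 → W
n=7: reaches L-position 1 → W
n=8: only reaches 6(W), 5(W), 3(W), 2(W), all W → L
n=9: only reaches 7(W), 6(W), 4(W), 3(W), all W → L
n=10: reaches L-position 8 → W
n=11: reaches L-position 9 → W
n=12: reaches L-position 9 → W
n=13: reaches L-position 8 → W
n=14: reaches L-position 9 → W
n=15: reaches L-position 9 → W
n=16: only reaches 14(W), 13(W), 11(W), 10(W), all W → L
n=17: only reaches 15(W), 14(W), 12(W), 11(W), all W → L
n=18: reaches L-position 16 → W
n=19: reaches L-position 17 → W
n=20: reaches L-position 17 → W
n=21: reaches L-position 16 → W
n=22: reaches L-position 17 → W
n=23: reaches L-position 17 → W
L entries with 0 ≤ n ≤ 23: n = 0, 1, 8, 9, 16, 17; that makes 6.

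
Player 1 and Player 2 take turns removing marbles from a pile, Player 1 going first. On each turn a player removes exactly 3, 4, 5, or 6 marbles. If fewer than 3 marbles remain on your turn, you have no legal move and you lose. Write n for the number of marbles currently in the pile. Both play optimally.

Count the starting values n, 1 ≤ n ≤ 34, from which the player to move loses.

Use the standard recursion: the mover loses at a terminal position; elsewhere, the mover wins exactly when some move hands the opponent an L position.
n=0: no move → L
n=1: no move → L
n=2: no move → L
n=3: reaches L-position 0 → W
n=4: reaches L-position 1 → W
n=5: reaches L-position 2 → W
n=6: reaches L-position 2 → W
n=7: reaches L-position 2 → W
n=8: reaches L-position 2 → W
n=9: only reaches 6(W), 5(W), 4(W), 3(W), all W → L
n=10: only reaches 7(W), 6(W), 5(W), 4(W), all W → L
n=11: only reaches 8(W), 7(W), 6(W), 5(W), all W → L
n=12: reaches L-position 9 → W
n=13: reaches L-position 10 → W
n=14: reaches L-position 11 → W
n=15: reaches L-position 11 → W
n=16: reaches L-position 11 → W
n=17: reaches L-position 11 → W
n=18: only reaches 15(W), 14(W), 13(W), 12(W), all W → L
n=19: only reaches 16(W), 15(W), 14(W), 13(W), all W → L
n=20: only reaches 17(W), 16(W), 15(W), 14(W), all W → L
n=21: reaches L-position 18 → W
n=22: reaches L-position 19 → W
n=23: reaches L-position 20 → W
n=24: reaches L-position 20 → W
n=25: reaches L-position 20 → W
n=26: reaches L-position 20 → W
n=27: only reaches 24(W), 23(W), 22(W), 21(W), all W → L
n=28: only reaches 25(W), 24(W), 23(W), 22(W), all W → L
n=29: only reaches 26(W), 25(W), 24(W), 23(W), all W → L
n=30: reaches L-position 27 → W
n=31: reaches L-position 28 → W
n=32: reaches L-position 29 → W
n=33: reaches L-position 29 → W
n=34: reaches L-position 29 → W
L entries with 1 ≤ n ≤ 34 (n=0 is outside the asked range and is not counted): n = 1, 2, 9, 10, 11, 18, 19, 20, 27, 28, 29; that makes 11.

11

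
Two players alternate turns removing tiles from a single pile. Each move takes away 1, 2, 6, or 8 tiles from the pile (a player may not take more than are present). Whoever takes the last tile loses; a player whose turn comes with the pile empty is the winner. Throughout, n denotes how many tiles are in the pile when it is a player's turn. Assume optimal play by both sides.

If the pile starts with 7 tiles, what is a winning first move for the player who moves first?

Compute win/loss labels from the base case upward. A position with no move is W. Any other position is W if it can reach an L in one move, else L.
n=0: no move; the opponent has just taken the last tile and therefore loses → W
n=1: the only move is to 0(W), a W ⇒ L
n=2: can move to 1, which is L ⇒ W
n=3: can move to 1, which is L ⇒ W
n=4: moves to 3(W), 2(W); every one is W ⇒ L
n=5: can move to 4, which is L ⇒ W
n=6: can move to 4, which is L ⇒ W
n=7: can move to 1, which is L ⇒ W
From 7, the L positions reachable in one move are: 1.

Remove 6, leaving 1.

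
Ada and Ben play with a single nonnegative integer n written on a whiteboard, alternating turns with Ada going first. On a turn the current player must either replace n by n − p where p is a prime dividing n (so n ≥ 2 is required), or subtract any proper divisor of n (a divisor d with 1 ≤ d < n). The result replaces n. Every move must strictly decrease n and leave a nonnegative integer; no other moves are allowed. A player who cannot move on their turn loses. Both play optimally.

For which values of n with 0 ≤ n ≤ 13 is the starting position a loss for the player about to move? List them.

0, 1, 4, 9

Use the standard recursion: the mover loses at a terminal position; elsewhere, the mover wins exactly when some move hands the opponent an L position.
n=0: no move → L
n=1: no move → L
n=2: W (go to 0, an L position)
n=3: W (go to 0, an L position)
n=4: L (options 2(W), 3(W) are all W)
n=5: W (go to 0, an L position)
n=6: W (go to 4, an L position)
n=7: W (go to 0, an L position)
n=8: W (go to 4, an L position)
n=9: L (options 6(W), 8(W) are all W)
n=10: W (go to 9, an L position)
n=11: W (go to 0, an L position)
n=12: W (go to 9, an L position)
n=13: W (go to 0, an L position)
The losing starting values of n are exactly the entries labelled L in this table (4 of them).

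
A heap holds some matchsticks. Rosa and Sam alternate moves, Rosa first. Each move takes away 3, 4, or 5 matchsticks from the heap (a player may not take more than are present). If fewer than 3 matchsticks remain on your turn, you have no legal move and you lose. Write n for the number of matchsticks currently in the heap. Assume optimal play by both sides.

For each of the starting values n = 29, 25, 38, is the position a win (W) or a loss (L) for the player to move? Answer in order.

29: W, 25: L, 38: W

Positions with no move are L. A position that does have a move is losing for the player to move precisely when every available move leads to a winning position for the opponent. Fill in the labels:
n=0: no move → L
n=1: no move → L
n=2: no move → L
n=3: W (go to 0, an L position)
n=4: W (go to 1, an L position)
n=5: W (go to 2, an L position)
n=6: W (go to 2, an L position)
n=7: W (go to 2, an L position)
n=8: L (options 5(W), 4(W), 3(W) are all W)
n=9: L (options 6(W), 5(W), 4(W) are all W)
n=10: L (options 7(W), 6(W), 5(W) are all W)
n=11: W (go to 8, an L position)
n=12: W (go to 9, an L position)
n=13: W (go to 10, an L position)
n=14: W (go to 10, an L position)
n=15: W (go to 10, an L position)
n=16: L (options 13(W), 12(W), 11(W) are all W)
n=17: L (options 14(W), 13(W), 12(W) are all W)
n=18: L (options 15(W), 14(W), 13(W) are all W)
n=19: W (go to 16, an L position)
n=20: W (go to 17, an L position)
n=21: W (go to 18, an L position)
n=22: W (go to 18, an L position)
n=23: W (go to 18, an L position)
n=24: L (options 21(W), 20(W), 19(W) are all W)
n=25: L (options 22(W), 21(W), 20(W) are all W)
n=26: L (options 23(W), 22(W), 21(W) are all W)
n=27: W (go to 24, an L position)
n=28: W (go to 25, an L position)
n=29: W (go to 26, an L position)
n=30: W (go to 26, an L position)
n=31: W (go to 26, an L position)
n=32: L (options 29(W), 28(W), 27(W) are all W)
n=33: L (options 30(W), 29(W), 28(W) are all W)
n=34: L (options 31(W), 30(W), 29(W) are all W)
n=35: W (go to 32, an L position)
n=36: W (go to 33, an L position)
n=37: W (go to 34, an L position)
n=38: W (go to 34, an L position)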